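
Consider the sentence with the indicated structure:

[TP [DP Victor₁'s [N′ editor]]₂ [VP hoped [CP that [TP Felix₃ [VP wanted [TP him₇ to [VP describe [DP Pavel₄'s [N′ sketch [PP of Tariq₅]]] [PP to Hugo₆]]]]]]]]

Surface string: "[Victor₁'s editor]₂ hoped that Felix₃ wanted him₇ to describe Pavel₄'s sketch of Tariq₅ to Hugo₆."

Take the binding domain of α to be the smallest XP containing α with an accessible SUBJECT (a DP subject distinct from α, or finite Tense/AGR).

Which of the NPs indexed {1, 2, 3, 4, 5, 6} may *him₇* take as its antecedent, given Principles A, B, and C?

*him* is a pronoun, so Principle B applies: it must be free in its binding domain.
Binding domain of *him₇*: the embedded TP, whose subject is Felix₃.
*Victor₁* and the pronoun do not c-command one another → neither Principle B nor Principle C is at stake; coindexation permitted.
*[Victor₁'s editor]₂* c-commands the pronoun but from outside its binding domain, and is not c-commanded by it → coindexation permitted.
*Felix₃* c-commands the pronoun within its binding domain → coindexation would violate Principle B.
*Pavel₄*: the pronoun c-commands this R-expression → coindexation would violate Principle C on *Pavel₄*.
*Tariq₅*: the pronoun c-commands this R-expression → coindexation would violate Principle C on *Tariq₅*.
*Hugo₆*: the pronoun c-commands this R-expression → coindexation would violate Principle C on *Hugo₆*.

{1, 2}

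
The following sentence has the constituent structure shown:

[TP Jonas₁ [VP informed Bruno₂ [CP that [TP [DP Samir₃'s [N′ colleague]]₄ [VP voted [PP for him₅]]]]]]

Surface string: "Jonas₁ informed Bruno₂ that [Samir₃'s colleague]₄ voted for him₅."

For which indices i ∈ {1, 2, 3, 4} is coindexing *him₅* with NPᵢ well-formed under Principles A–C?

*him* is a pronoun, so Principle B applies: it must be free in its binding domain.
Binding domain of *him₅*: the embedded TP, whose subject is [Samir₃'s colleague]₄.
*Jonas₁* c-commands the pronoun but from outside its binding domain, and is not c-commanded by it → coindexation permitted.
*Bruno₂* c-commands the pronoun but from outside its binding domain, and is not c-commanded by it → coindexation permitted.
*Samir₃* and the pronoun do not c-command one another → neither Principle B nor Principle C is at stake; coindexation permitted.
*[Samir₃'s colleague]₄* c-commands the pronoun within its binding domain → coindexation would violate Principle B.

{1, 2, 3}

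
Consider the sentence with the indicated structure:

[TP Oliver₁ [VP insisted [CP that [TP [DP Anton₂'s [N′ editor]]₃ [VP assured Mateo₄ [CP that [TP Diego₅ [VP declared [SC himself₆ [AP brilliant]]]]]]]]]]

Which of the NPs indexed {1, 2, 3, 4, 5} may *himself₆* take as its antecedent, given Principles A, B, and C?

{5}

*himself* is an anaphor, so Principle A applies: it must be bound in its binding domain.
Binding domain of *himself₆*: the embedded TP, whose subject is Diego₅.
*Oliver₁* c-commands the anaphor but is outside its binding domain → cannot satisfy Principle A.
*Anton₂* does not c-command the anaphor → cannot bind it.
*[Anton₂'s editor]₃* c-commands the anaphor but is outside its binding domain → cannot satisfy Principle A.
*Mateo₄* c-commands the anaphor but is outside its binding domain → cannot satisfy Principle A.
*Diego₅* c-commands the anaphor within its binding domain → licit binder.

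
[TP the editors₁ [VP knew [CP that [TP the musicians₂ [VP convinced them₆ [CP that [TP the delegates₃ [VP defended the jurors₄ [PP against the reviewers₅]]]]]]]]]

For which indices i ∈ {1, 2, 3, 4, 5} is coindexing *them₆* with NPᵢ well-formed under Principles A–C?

*them* is a pronoun, so Principle B applies: it must be free in its binding domain.
Binding domain of *them₆*: the embedded TP, whose subject is the musicians₂.
*the editors₁* c-commands the pronoun but from outside its binding domain, and is not c-commanded by it → coindexation permitted.
*the musicians₂* c-commands the pronoun within its binding domain → coindexation would violate Principle B.
*the delegates₃*: the pronoun c-commands this R-expression → coindexation would violate Principle C on *the delegates₃*.
*the jurors₄*: the pronoun c-commands this R-expression → coindexation would violate Principle C on *the jurors₄*.
*the reviewers₅*: the pronoun c-commands this R-expression → coindexation would violate Principle C on *the reviewers₅*.

{1}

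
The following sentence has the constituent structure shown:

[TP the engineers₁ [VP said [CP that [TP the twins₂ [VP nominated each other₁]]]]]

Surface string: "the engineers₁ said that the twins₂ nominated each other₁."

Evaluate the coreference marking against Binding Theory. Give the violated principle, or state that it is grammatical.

The two coindexed NPs are *the engineers₁* and *each other₁*.
*each other₁* is an anaphor. Principle A requires it to be bound within its binding domain — the embedded TP, whose subject is the twins₂.
Within that domain it is c-commanded by *the twins₂*, which does not share its index.
*the engineers₁* does c-command the anaphor, but from outside its binding domain.
The anaphor is unbound in its domain → Principle A violation.

Principle A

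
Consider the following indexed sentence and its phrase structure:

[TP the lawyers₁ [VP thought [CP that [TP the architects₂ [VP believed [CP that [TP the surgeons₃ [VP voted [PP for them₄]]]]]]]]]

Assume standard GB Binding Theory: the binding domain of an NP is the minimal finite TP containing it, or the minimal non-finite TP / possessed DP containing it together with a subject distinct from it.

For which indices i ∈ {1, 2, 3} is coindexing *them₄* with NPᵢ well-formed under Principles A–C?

{1, 2}

*them* is a pronoun, so Principle B applies: it must be free in its binding domain.
Binding domain of *them₄*: the embedded TP, whose subject is the surgeons₃.
*the lawyers₁* c-commands the pronoun but from outside its binding domain, and is not c-commanded by it → coindexation permitted.
*the architects₂* c-commands the pronoun but from outside its binding domain, and is not c-commanded by it → coindexation permitted.
*the surgeons₃* c-commands the pronoun within its binding domain → coindexation would violate Principle B.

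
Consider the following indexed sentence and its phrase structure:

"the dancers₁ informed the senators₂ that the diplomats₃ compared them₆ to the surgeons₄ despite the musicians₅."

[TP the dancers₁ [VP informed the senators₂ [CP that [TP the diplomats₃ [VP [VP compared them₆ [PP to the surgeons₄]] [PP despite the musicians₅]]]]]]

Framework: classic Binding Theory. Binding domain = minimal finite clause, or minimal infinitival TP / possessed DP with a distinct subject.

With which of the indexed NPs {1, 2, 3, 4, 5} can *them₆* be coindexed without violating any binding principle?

*them* is a pronoun, so Principle B applies: it must be free in its binding domain.
Binding domain of *them₆*: the embedded TP, whose subject is the diplomats₃.
*the dancers₁* c-commands the pronoun but from outside its binding domain, and is not c-commanded by it → coindexation permitted.
*the senators₂* c-commands the pronoun but from outside its binding domain, and is not c-commanded by it → coindexation permitted.
*the diplomats₃* c-commands the pronoun within its binding domain → coindexation would violate Principle B.
*the surgeons₄*: the pronoun c-commands this R-expression → coindexation would violate Principle C on *the surgeons₄*.
*the musicians₅* and the pronoun do not c-command one another → neither Principle B nor Principle C is at stake; coindexation permitted.

{1, 2, 5}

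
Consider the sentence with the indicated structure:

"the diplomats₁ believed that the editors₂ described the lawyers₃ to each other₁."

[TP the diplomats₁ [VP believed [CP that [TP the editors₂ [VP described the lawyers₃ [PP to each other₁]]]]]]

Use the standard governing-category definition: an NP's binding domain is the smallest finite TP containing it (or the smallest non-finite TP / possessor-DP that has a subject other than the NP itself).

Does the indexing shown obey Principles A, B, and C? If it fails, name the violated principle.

The two coindexed NPs are *the diplomats₁* and *each other₁*.
*each other₁* is an anaphor. Principle A requires it to be bound within its binding domain — the embedded TP, whose subject is the editors₂.
Within that domain it is c-commanded by *the editors₂*, *the lawyers₃*, none of which share its index.
*the diplomats₁* does c-command the anaphor, but from outside its binding domain.
The anaphor is unbound in its domain → Principle A violation.

Principle A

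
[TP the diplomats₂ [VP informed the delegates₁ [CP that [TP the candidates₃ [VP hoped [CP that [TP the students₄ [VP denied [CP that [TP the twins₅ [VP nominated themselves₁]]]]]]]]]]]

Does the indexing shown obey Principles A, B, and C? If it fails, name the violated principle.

The two coindexed NPs are *the delegates₁* and *themselves₁*.
*themselves₁* is an anaphor. Principle A requires it to be bound within its binding domain — the embedded TP, whose subject is the twins₅.
Within that domain it is c-commanded by *the twins₅*, which does not share its index.
*the delegates₁* does c-command the anaphor, but from outside its binding domain.
The anaphor is unbound in its domain → Principle A violation.

Principle A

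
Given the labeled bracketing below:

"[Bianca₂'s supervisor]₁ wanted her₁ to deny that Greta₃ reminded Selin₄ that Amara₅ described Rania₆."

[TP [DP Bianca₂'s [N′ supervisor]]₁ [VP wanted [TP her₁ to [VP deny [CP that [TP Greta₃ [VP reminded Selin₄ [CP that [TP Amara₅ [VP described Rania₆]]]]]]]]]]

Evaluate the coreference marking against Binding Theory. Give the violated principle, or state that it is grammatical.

Principle B

The two coindexed NPs are *[Bianca₂'s supervisor]₁* and *her₁*.
*her₁* is a pronoun. Its binding domain is the matrix TP, whose subject is [Bianca₂'s supervisor]₁.
*[Bianca₂'s supervisor]₁* c-commands it within that domain and carries the same index.
The pronoun is locally bound → Principle B violation.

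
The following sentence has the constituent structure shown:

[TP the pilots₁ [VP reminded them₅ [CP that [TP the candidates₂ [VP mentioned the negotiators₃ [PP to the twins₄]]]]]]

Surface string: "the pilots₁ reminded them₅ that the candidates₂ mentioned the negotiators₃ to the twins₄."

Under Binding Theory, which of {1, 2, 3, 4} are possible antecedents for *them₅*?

none

*them* is a pronoun, so Principle B applies: it must be free in its binding domain.
Binding domain of *them₅*: the matrix TP, whose subject is the pilots₁.
*the pilots₁* c-commands the pronoun within its binding domain → coindexation would violate Principle B.
*the candidates₂*: the pronoun c-commands this R-expression → coindexation would violate Principle C on *the candidates₂*.
*the negotiators₃*: the pronoun c-commands this R-expression → coindexation would violate Principle C on *the negotiators₃*.
*the twins₄*: the pronoun c-commands this R-expression → coindexation would violate Principle C on *the twins₄*.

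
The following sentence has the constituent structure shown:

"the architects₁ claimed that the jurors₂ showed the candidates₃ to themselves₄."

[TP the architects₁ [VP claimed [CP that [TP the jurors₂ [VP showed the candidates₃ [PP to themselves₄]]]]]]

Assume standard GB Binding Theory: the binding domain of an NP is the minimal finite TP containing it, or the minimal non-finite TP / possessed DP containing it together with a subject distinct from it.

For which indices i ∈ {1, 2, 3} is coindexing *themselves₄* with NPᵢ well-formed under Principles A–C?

{2, 3}

*themselves* is an anaphor, so Principle A applies: it must be bound in its binding domain.
Binding domain of *themselves₄*: the embedded TP, whose subject is the jurors₂.
*the architects₁* c-commands the anaphor but is outside its binding domain → cannot satisfy Principle A.
*the jurors₂* c-commands the anaphor within its binding domain → licit binder.
*the candidates₃* c-commands the anaphor within its binding domain → licit binder.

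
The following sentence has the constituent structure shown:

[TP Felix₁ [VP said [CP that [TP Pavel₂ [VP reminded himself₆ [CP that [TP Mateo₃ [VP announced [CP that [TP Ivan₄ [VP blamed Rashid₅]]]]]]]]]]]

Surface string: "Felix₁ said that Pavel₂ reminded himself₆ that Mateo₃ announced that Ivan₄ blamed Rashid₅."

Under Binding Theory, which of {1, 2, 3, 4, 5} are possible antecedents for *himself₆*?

{2}

*himself* is an anaphor, so Principle A applies: it must be bound in its binding domain.
Binding domain of *himself₆*: the embedded TP, whose subject is Pavel₂.
*Felix₁* c-commands the anaphor but is outside its binding domain → cannot satisfy Principle A.
*Pavel₂* c-commands the anaphor within its binding domain → licit binder.
*Mateo₃* does not c-command the anaphor → cannot bind it.
*Ivan₄* does not c-command the anaphor → cannot bind it.
*Rashid₅* does not c-command the anaphor → cannot bind it.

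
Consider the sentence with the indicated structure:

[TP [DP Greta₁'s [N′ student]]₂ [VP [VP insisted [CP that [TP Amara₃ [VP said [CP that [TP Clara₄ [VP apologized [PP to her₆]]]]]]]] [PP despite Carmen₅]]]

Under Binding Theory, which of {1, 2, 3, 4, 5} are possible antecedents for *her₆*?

*her* is a pronoun, so Principle B applies: it must be free in its binding domain.
Binding domain of *her₆*: the embedded TP, whose subject is Clara₄.
*Greta₁* and the pronoun do not c-command one another → neither Principle B nor Principle C is at stake; coindexation permitted.
*[Greta₁'s student]₂* c-commands the pronoun but from outside its binding domain, and is not c-commanded by it → coindexation permitted.
*Amara₃* c-commands the pronoun but from outside its binding domain, and is not c-commanded by it → coindexation permitted.
*Clara₄* c-commands the pronoun within its binding domain → coindexation would violate Principle B.
*Carmen₅* and the pronoun do not c-command one another → neither Principle B nor Principle C is at stake; coindexation permitted.

{1, 2, 3, 5}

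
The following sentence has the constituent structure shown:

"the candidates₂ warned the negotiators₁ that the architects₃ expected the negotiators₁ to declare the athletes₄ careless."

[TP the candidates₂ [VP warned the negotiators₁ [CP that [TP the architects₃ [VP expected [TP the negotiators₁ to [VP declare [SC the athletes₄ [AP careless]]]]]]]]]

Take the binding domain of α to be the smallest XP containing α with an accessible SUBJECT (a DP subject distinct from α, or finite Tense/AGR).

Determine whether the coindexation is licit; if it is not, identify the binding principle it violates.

The two coindexed NPs are *the negotiators₁* (the lower occurrence) and *the negotiators₁* (the higher occurrence).
*the negotiators₁* (the lower occurrence) is an R-expression. Principle C requires it to be free everywhere.
*the negotiators₁* (the higher occurrence) c-commands it and carries the same index.
The R-expression is bound → Principle C violation.

Principle C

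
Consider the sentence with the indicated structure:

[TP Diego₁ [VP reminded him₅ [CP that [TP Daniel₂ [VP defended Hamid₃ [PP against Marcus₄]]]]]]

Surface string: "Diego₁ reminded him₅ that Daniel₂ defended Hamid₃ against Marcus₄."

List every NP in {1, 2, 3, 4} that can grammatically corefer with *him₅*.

none

*him* is a pronoun, so Principle B applies: it must be free in its binding domain.
Binding domain of *him₅*: the matrix TP, whose subject is Diego₁.
*Diego₁* c-commands the pronoun within its binding domain → coindexation would violate Principle B.
*Daniel₂*: the pronoun c-commands this R-expression → coindexation would violate Principle C on *Daniel₂*.
*Hamid₃*: the pronoun c-commands this R-expression → coindexation would violate Principle C on *Hamid₃*.
*Marcus₄*: the pronoun c-commands this R-expression → coindexation would violate Principle C on *Marcus₄*.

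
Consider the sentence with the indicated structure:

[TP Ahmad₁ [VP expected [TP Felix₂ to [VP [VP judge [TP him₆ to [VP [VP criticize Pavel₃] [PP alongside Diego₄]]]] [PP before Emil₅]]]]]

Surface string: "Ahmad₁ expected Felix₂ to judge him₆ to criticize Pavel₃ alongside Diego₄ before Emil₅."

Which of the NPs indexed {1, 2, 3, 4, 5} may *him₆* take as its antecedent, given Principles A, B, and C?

{1, 5}

*him* is a pronoun, so Principle B applies: it must be free in its binding domain.
Binding domain of *him₆*: the embedded TP, whose subject is Felix₂.
*Ahmad₁* c-commands the pronoun but from outside its binding domain, and is not c-commanded by it → coindexation permitted.
*Felix₂* c-commands the pronoun within its binding domain → coindexation would violate Principle B.
*Pavel₃*: the pronoun c-commands this R-expression → coindexation would violate Principle C on *Pavel₃*.
*Diego₄*: the pronoun c-commands this R-expression → coindexation would violate Principle C on *Diego₄*.
*Emil₅* and the pronoun do not c-command one another → neither Principle B nor Principle C is at stake; coindexation permitted.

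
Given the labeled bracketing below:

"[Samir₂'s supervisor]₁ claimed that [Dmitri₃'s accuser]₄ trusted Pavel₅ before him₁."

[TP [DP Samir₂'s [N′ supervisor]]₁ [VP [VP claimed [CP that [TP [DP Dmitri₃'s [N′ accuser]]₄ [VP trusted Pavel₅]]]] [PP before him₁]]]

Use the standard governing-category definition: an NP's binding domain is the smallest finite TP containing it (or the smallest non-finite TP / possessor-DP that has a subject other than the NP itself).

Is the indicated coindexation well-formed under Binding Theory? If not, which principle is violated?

The two coindexed NPs are *[Samir₂'s supervisor]₁* and *him₁*.
*him₁* is a pronoun. Its binding domain is the matrix TP, whose subject is [Samir₂'s supervisor]₁.
*[Samir₂'s supervisor]₁* c-commands it within that domain and carries the same index.
The pronoun is locally bound → Principle B violation.

Principle B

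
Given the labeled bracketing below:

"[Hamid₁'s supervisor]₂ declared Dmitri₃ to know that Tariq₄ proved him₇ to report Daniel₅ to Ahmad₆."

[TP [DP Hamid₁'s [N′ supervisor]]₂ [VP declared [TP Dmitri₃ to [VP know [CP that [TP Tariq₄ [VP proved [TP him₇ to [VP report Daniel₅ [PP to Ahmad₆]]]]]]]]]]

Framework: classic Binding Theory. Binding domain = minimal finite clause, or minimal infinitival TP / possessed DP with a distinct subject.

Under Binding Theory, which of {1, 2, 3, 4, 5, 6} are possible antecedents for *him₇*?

{1, 2, 3}

*him* is a pronoun, so Principle B applies: it must be free in its binding domain.
Binding domain of *him₇*: the embedded TP, whose subject is Tariq₄.
*Hamid₁* and the pronoun do not c-command one another → neither Principle B nor Principle C is at stake; coindexation permitted.
*[Hamid₁'s supervisor]₂* c-commands the pronoun but from outside its binding domain, and is not c-commanded by it → coindexation permitted.
*Dmitri₃* c-commands the pronoun but from outside its binding domain, and is not c-commanded by it → coindexation permitted.
*Tariq₄* c-commands the pronoun within its binding domain → coindexation would violate Principle B.
*Daniel₅*: the pronoun c-commands this R-expression → coindexation would violate Principle C on *Daniel₅*.
*Ahmad₆*: the pronoun c-commands this R-expression → coindexation would violate Principle C on *Ahmad₆*.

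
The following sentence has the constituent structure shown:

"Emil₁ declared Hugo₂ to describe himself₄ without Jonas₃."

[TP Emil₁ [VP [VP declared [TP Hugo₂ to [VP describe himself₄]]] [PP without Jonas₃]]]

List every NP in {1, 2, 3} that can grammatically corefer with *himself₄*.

{2}

*himself* is an anaphor, so Principle A applies: it must be bound in its binding domain.
Binding domain of *himself₄*: the embedded TP, whose subject is Hugo₂.
*Emil₁* c-commands the anaphor but is outside its binding domain → cannot satisfy Principle A.
*Hugo₂* c-commands the anaphor within its binding domain → licit binder.
*Jonas₃* does not c-command the anaphor → cannot bind it.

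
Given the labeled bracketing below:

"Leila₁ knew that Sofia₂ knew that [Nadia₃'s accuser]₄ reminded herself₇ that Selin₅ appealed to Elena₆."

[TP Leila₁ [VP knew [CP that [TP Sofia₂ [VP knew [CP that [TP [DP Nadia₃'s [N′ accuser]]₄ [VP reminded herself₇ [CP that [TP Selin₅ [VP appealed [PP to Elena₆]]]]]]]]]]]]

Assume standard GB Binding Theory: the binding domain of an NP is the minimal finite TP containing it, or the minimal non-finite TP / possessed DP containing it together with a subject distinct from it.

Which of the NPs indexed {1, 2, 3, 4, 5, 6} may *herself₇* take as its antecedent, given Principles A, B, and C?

*herself* is an anaphor, so Principle A applies: it must be bound in its binding domain.
Binding domain of *herself₇*: the embedded TP, whose subject is [Nadia₃'s accuser]₄.
*Leila₁* c-commands the anaphor but is outside its binding domain → cannot satisfy Principle A.
*Sofia₂* c-commands the anaphor but is outside its binding domain → cannot satisfy Principle A.
*Nadia₃* does not c-command the anaphor → cannot bind it.
*[Nadia₃'s accuser]₄* c-commands the anaphor within its binding domain → licit binder.
*Selin₅* does not c-command the anaphor → cannot bind it.
*Elena₆* does not c-command the anaphor → cannot bind it.

{4}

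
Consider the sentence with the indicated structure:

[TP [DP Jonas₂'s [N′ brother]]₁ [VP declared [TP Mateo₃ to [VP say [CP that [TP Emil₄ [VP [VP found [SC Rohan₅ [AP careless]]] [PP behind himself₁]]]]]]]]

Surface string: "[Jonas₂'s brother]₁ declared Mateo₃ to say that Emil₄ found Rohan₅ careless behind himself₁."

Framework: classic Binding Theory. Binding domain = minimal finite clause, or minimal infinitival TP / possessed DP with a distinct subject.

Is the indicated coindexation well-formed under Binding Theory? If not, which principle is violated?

The two coindexed NPs are *[Jonas₂'s brother]₁* and *himself₁*.
*himself₁* is an anaphor. Principle A requires it to be bound within its binding domain — the embedded TP, whose subject is Emil₄.
Within that domain it is c-commanded by *Emil₄*, which does not share its index.
*[Jonas₂'s brother]₁* does c-command the anaphor, but from outside its binding domain.
The anaphor is unbound in its domain → Principle A violation.

Principle A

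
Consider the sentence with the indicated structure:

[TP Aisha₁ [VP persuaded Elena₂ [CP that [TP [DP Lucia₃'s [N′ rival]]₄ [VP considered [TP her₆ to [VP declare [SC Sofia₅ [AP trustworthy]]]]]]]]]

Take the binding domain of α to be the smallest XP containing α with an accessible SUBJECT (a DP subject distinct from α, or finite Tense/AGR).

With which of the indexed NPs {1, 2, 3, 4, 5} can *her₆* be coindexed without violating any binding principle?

*her* is a pronoun, so Principle B applies: it must be free in its binding domain.
Binding domain of *her₆*: the embedded TP, whose subject is [Lucia₃'s rival]₄.
*Aisha₁* c-commands the pronoun but from outside its binding domain, and is not c-commanded by it → coindexation permitted.
*Elena₂* c-commands the pronoun but from outside its binding domain, and is not c-commanded by it → coindexation permitted.
*Lucia₃* and the pronoun do not c-command one another → neither Principle B nor Principle C is at stake; coindexation permitted.
*[Lucia₃'s rival]₄* c-commands the pronoun within its binding domain → coindexation would violate Principle B.
*Sofia₅*: the pronoun c-commands this R-expression → coindexation would violate Principle C on *Sofia₅*.

{1, 2, 3}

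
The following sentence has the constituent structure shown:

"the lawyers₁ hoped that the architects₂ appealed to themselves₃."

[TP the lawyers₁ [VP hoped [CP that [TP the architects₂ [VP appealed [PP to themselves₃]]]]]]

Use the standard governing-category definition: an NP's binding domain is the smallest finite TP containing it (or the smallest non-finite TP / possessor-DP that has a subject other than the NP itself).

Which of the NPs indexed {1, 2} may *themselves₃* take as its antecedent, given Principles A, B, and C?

*themselves* is an anaphor, so Principle A applies: it must be bound in its binding domain.
Binding domain of *themselves₃*: the embedded TP, whose subject is the architects₂.
*the lawyers₁* c-commands the anaphor but is outside its binding domain → cannot satisfy Principle A.
*the architects₂* c-commands the anaphor within its binding domain → licit binder.

{2}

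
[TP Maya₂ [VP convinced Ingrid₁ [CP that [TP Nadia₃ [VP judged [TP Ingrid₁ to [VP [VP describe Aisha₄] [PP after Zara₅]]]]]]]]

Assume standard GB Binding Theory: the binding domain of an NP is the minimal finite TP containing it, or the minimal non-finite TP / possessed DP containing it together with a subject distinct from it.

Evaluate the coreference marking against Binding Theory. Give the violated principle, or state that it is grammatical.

The two coindexed NPs are *Ingrid₁* (the higher occurrence) and *Ingrid₁* (the lower occurrence).
*Ingrid₁* (the lower occurrence) is an R-expression. Principle C requires it to be free everywhere.
*Ingrid₁* (the higher occurrence) c-commands it and carries the same index.
The R-expression is bound → Principle C violation.

Principle C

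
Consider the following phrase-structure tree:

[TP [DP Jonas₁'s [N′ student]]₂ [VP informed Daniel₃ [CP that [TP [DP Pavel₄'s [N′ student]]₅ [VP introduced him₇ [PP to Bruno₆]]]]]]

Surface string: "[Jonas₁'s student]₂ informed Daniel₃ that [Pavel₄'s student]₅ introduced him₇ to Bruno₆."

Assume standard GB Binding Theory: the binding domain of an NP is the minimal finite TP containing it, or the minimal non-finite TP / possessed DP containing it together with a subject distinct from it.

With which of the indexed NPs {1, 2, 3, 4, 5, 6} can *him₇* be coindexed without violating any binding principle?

*him* is a pronoun, so Principle B applies: it must be free in its binding domain.
Binding domain of *him₇*: the embedded TP, whose subject is [Pavel₄'s student]₅.
*Jonas₁* and the pronoun do not c-command one another → neither Principle B nor Principle C is at stake; coindexation permitted.
*[Jonas₁'s student]₂* c-commands the pronoun but from outside its binding domain, and is not c-commanded by it → coindexation permitted.
*Daniel₃* c-commands the pronoun but from outside its binding domain, and is not c-commanded by it → coindexation permitted.
*Pavel₄* and the pronoun do not c-command one another → neither Principle B nor Principle C is at stake; coindexation permitted.
*[Pavel₄'s student]₅* c-commands the pronoun within its binding domain → coindexation would violate Principle B.
*Bruno₆*: the pronoun c-commands this R-expression → coindexation would violate Principle C on *Bruno₆*.

{1, 2, 3, 4}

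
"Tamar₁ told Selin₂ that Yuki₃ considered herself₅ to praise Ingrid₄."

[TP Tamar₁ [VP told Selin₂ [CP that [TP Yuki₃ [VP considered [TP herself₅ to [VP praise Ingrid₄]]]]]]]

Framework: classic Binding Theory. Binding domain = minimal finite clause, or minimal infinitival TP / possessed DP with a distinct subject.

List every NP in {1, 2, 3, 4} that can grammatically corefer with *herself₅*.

{3}

*herself* is an anaphor, so Principle A applies: it must be bound in its binding domain.
Binding domain of *herself₅*: the embedded TP, whose subject is Yuki₃.
*Tamar₁* c-commands the anaphor but is outside its binding domain → cannot satisfy Principle A.
*Selin₂* c-commands the anaphor but is outside its binding domain → cannot satisfy Principle A.
*Yuki₃* c-commands the anaphor within its binding domain → licit binder.
*Ingrid₄* does not c-command the anaphor → cannot bind it.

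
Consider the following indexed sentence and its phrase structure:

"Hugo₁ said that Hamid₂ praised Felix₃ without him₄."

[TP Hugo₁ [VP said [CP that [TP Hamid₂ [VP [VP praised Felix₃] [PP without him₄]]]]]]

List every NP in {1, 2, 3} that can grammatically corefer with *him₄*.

*him* is a pronoun, so Principle B applies: it must be free in its binding domain.
Binding domain of *him₄*: the embedded TP, whose subject is Hamid₂.
*Hugo₁* c-commands the pronoun but from outside its binding domain, and is not c-commanded by it → coindexation permitted.
*Hamid₂* c-commands the pronoun within its binding domain → coindexation would violate Principle B.
*Felix₃* and the pronoun do not c-command one another → neither Principle B nor Principle C is at stake; coindexation permitted.

{1, 3}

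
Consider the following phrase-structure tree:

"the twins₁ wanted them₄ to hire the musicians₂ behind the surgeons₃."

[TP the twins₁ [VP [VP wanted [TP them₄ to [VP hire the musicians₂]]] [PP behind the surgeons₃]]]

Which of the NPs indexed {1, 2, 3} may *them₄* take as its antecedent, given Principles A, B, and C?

{3}

*them* is a pronoun, so Principle B applies: it must be free in its binding domain.
Binding domain of *them₄*: the matrix TP, whose subject is the twins₁.
*the twins₁* c-commands the pronoun within its binding domain → coindexation would violate Principle B.
*the musicians₂*: the pronoun c-commands this R-expression → coindexation would violate Principle C on *the musicians₂*.
*the surgeons₃* and the pronoun do not c-command one another → neither Principle B nor Principle C is at stake; coindexation permitted.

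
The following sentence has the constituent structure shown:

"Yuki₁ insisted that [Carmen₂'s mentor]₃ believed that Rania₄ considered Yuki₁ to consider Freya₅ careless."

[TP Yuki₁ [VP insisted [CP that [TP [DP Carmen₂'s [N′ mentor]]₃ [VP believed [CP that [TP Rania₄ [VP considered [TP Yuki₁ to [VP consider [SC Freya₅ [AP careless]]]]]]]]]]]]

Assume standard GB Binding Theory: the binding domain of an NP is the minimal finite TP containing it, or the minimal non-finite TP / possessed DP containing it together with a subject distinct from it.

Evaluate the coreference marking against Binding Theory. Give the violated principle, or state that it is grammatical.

The two coindexed NPs are *Yuki₁* (the higher occurrence) and *Yuki₁* (the lower occurrence).
*Yuki₁* (the lower occurrence) is an R-expression. Principle C requires it to be free everywhere.
*Yuki₁* (the higher occurrence) c-commands it and carries the same index.
The R-expression is bound → Principle C violation.

Principle C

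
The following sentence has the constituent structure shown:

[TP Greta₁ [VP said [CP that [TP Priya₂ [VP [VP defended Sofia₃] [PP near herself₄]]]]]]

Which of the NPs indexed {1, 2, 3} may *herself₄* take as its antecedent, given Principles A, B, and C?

{2}

*herself* is an anaphor, so Principle A applies: it must be bound in its binding domain.
Binding domain of *herself₄*: the embedded TP, whose subject is Priya₂.
*Greta₁* c-commands the anaphor but is outside its binding domain → cannot satisfy Principle A.
*Priya₂* c-commands the anaphor within its binding domain → licit binder.
*Sofia₃* does not c-command the anaphor → cannot bind it.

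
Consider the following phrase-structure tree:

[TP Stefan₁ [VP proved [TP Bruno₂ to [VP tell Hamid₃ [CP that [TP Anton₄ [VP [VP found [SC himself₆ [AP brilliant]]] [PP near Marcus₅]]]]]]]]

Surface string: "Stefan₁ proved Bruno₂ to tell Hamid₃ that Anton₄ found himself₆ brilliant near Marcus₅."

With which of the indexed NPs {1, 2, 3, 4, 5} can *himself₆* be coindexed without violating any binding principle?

*himself* is an anaphor, so Principle A applies: it must be bound in its binding domain.
Binding domain of *himself₆*: the embedded TP, whose subject is Anton₄.
*Stefan₁* c-commands the anaphor but is outside its binding domain → cannot satisfy Principle A.
*Bruno₂* c-commands the anaphor but is outside its binding domain → cannot satisfy Principle A.
*Hamid₃* c-commands the anaphor but is outside its binding domain → cannot satisfy Principle A.
*Anton₄* c-commands the anaphor within its binding domain → licit binder.
*Marcus₅* does not c-command the anaphor → cannot bind it.

{4}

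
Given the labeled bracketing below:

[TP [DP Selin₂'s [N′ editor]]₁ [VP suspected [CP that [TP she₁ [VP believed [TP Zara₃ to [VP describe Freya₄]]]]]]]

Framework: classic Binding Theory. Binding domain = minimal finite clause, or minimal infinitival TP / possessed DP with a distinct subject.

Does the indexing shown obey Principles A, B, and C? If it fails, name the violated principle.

grammatical

The two coindexed NPs are *[Selin₂'s editor]₁* and *she₁*.
*she₁* is a pronoun; nothing c-commands it within its binding domain (the embedded TP.), so Principle B holds trivially.
*[Selin₂'s editor]₁* is an R-expression; *she₁* does not c-command it, and no other NP shares its index, so Principle C is satisfied.
All principles are respected.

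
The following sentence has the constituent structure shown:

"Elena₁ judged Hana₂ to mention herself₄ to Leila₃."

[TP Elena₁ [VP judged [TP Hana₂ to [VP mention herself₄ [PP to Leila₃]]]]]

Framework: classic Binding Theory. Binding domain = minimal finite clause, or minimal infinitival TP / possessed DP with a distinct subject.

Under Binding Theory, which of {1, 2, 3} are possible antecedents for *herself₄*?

{2}

*herself* is an anaphor, so Principle A applies: it must be bound in its binding domain.
Binding domain of *herself₄*: the embedded TP, whose subject is Hana₂.
*Elena₁* c-commands the anaphor but is outside its binding domain → cannot satisfy Principle A.
*Hana₂* c-commands the anaphor within its binding domain → licit binder.
*Leila₃* does not c-command the anaphor → cannot bind it.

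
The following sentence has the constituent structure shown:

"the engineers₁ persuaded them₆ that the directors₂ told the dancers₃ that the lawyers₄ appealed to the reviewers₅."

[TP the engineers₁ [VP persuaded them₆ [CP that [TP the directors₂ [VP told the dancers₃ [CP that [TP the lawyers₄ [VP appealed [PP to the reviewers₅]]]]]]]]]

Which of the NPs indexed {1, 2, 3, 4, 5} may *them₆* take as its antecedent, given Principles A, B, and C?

none

*them* is a pronoun, so Principle B applies: it must be free in its binding domain.
Binding domain of *them₆*: the matrix TP, whose subject is the engineers₁.
*the engineers₁* c-commands the pronoun within its binding domain → coindexation would violate Principle B.
*the directors₂*: the pronoun c-commands this R-expression → coindexation would violate Principle C on *the directors₂*.
*the dancers₃*: the pronoun c-commands this R-expression → coindexation would violate Principle C on *the dancers₃*.
*the lawyers₄*: the pronoun c-commands this R-expression → coindexation would violate Principle C on *the lawyers₄*.
*the reviewers₅*: the pronoun c-commands this R-expression → coindexation would violate Principle C on *the reviewers₅*.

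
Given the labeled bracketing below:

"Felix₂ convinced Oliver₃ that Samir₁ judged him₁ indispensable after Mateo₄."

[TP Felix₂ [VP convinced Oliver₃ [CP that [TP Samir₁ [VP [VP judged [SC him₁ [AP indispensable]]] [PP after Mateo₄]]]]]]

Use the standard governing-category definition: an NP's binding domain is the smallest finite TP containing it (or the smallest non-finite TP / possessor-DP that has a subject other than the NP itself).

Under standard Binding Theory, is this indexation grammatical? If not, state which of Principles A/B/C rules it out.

Principle B

The two coindexed NPs are *Samir₁* and *him₁*.
*him₁* is a pronoun. Its binding domain is the embedded TP, whose subject is Samir₁.
*Samir₁* c-commands it within that domain and carries the same index.
The pronoun is locally bound → Principle B violation.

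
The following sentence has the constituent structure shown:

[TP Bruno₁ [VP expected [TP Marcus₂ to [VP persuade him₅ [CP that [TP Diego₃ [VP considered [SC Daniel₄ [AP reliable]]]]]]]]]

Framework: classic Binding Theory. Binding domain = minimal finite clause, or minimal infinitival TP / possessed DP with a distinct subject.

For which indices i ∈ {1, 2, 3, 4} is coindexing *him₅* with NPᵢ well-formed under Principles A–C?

*him* is a pronoun, so Principle B applies: it must be free in its binding domain.
Binding domain of *him₅*: the embedded TP, whose subject is Marcus₂.
*Bruno₁* c-commands the pronoun but from outside its binding domain, and is not c-commanded by it → coindexation permitted.
*Marcus₂* c-commands the pronoun within its binding domain → coindexation would violate Principle B.
*Diego₃*: the pronoun c-commands this R-expression → coindexation would violate Principle C on *Diego₃*.
*Daniel₄*: the pronoun c-commands this R-expression → coindexation would violate Principle C on *Daniel₄*.

{1}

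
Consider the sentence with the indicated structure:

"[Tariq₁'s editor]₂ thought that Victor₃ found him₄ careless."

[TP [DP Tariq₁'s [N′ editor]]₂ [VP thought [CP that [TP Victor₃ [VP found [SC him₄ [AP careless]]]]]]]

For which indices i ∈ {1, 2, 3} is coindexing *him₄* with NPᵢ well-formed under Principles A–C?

*him* is a pronoun, so Principle B applies: it must be free in its binding domain.
Binding domain of *him₄*: the embedded TP, whose subject is Victor₃.
*Tariq₁* and the pronoun do not c-command one another → neither Principle B nor Principle C is at stake; coindexation permitted.
*[Tariq₁'s editor]₂* c-commands the pronoun but from outside its binding domain, and is not c-commanded by it → coindexation permitted.
*Victor₃* c-commands the pronoun within its binding domain → coindexation would violate Principle B.

{1, 2}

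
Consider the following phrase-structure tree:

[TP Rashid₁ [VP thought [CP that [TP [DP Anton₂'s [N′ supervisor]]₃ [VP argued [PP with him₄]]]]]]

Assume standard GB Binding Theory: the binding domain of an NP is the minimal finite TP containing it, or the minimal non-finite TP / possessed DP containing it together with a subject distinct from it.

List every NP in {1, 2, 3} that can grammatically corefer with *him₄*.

*him* is a pronoun, so Principle B applies: it must be free in its binding domain.
Binding domain of *him₄*: the embedded TP, whose subject is [Anton₂'s supervisor]₃.
*Rashid₁* c-commands the pronoun but from outside its binding domain, and is not c-commanded by it → coindexation permitted.
*Anton₂* and the pronoun do not c-command one another → neither Principle B nor Principle C is at stake; coindexation permitted.
*[Anton₂'s supervisor]₃* c-commands the pronoun within its binding domain → coindexation would violate Principle B.

{1, 2}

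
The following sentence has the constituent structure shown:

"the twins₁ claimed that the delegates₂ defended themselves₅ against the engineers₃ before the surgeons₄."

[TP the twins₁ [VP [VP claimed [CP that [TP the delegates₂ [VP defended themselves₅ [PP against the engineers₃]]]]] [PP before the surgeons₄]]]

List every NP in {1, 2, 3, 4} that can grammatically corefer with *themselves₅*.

{2}

*themselves* is an anaphor, so Principle A applies: it must be bound in its binding domain.
Binding domain of *themselves₅*: the embedded TP, whose subject is the delegates₂.
*the twins₁* c-commands the anaphor but is outside its binding domain → cannot satisfy Principle A.
*the delegates₂* c-commands the anaphor within its binding domain → licit binder.
*the engineers₃* does not c-command the anaphor → cannot bind it.
*the surgeons₄* does not c-command the anaphor → cannot bind it.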